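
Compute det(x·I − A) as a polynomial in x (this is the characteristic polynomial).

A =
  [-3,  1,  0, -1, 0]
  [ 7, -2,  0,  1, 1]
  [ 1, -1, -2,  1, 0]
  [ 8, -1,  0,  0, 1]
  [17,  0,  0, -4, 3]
x^5 + 4*x^4 + x^3 - 10*x^2 - 4*x + 8

Expanding det(x·I − A) (e.g. by cofactor expansion or by noting that A is similar to its Jordan form J, which has the same characteristic polynomial as A) gives
  χ_A(x) = x^5 + 4*x^4 + x^3 - 10*x^2 - 4*x + 8
which factors as (x - 1)^2*(x + 2)^3. The eigenvalues (with algebraic multiplicities) are λ = -2 with multiplicity 3, λ = 1 with multiplicity 2.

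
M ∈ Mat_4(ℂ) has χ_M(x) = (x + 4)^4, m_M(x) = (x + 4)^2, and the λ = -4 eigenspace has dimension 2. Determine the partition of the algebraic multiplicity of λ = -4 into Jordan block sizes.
Block sizes for λ = -4: [2, 2]

Step 1 — from the characteristic polynomial, algebraic multiplicity of λ = -4 is 4. From dim ker(M − (-4)·I) = 2, there are exactly 2 Jordan blocks for λ = -4.
Step 2 — from the minimal polynomial, the factor (x + 4)^2 tells us the largest block for λ = -4 has size 2.
Step 3 — with total size 4, 2 blocks, and largest block 2, the block sizes (in nonincreasing order) are [2, 2].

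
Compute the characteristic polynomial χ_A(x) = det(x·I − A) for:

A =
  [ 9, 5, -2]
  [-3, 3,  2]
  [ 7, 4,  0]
x^3 - 12*x^2 + 48*x - 64

Expanding det(x·I − A) (e.g. by cofactor expansion or by noting that A is similar to its Jordan form J, which has the same characteristic polynomial as A) gives
  χ_A(x) = x^3 - 12*x^2 + 48*x - 64
which factors as (x - 4)^3. The eigenvalues (with algebraic multiplicities) are λ = 4 with multiplicity 3.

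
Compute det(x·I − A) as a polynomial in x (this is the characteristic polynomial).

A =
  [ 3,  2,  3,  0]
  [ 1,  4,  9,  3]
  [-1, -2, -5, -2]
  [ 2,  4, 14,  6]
x^4 - 8*x^3 + 24*x^2 - 32*x + 16

Expanding det(x·I − A) (e.g. by cofactor expansion or by noting that A is similar to its Jordan form J, which has the same characteristic polynomial as A) gives
  χ_A(x) = x^4 - 8*x^3 + 24*x^2 - 32*x + 16
which factors as (x - 2)^4. The eigenvalues (with algebraic multiplicities) are λ = 2 with multiplicity 4.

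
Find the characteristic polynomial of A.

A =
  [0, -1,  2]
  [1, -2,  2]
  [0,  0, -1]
x^3 + 3*x^2 + 3*x + 1

Expanding det(x·I − A) (e.g. by cofactor expansion or by noting that A is similar to its Jordan form J, which has the same characteristic polynomial as A) gives
  χ_A(x) = x^3 + 3*x^2 + 3*x + 1
which factors as (x + 1)^3. The eigenvalues (with algebraic multiplicities) are λ = -1 with multiplicity 3.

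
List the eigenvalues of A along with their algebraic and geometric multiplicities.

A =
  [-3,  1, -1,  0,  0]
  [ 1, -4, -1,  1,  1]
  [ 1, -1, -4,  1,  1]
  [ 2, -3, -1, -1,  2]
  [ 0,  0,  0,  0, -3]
λ = -3: alg = 5, geom = 3

Step 1 — factor the characteristic polynomial to read off the algebraic multiplicities:
  χ_A(x) = (x + 3)^5

Step 2 — compute geometric multiplicities via the rank-nullity identity g(λ) = n − rank(A − λI):
  rank(A − (-3)·I) = 2, so dim ker(A − (-3)·I) = n − 2 = 3

Summary:
  λ = -3: algebraic multiplicity = 5, geometric multiplicity = 3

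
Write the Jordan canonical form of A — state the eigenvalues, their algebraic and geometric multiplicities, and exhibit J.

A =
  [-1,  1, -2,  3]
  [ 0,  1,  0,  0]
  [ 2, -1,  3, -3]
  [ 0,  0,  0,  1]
J_2(1) ⊕ J_1(1) ⊕ J_1(1)

The characteristic polynomial is
  det(x·I − A) = x^4 - 4*x^3 + 6*x^2 - 4*x + 1 = (x - 1)^4

Eigenvalues and multiplicities (the geometric multiplicity of λ is n − rank(A − λI), which equals the number of Jordan blocks for λ):
  λ = 1: algebraic multiplicity = 4, geometric multiplicity = 3

Determining the block sizes for each eigenvalue:
  λ = 1: 3 blocks summing to 4 forces exactly one block of size 2 and the rest size 1 → block sizes [2, 1, 1]

Assembling the blocks gives a Jordan form
J =
  [1, 1, 0, 0]
  [0, 1, 0, 0]
  [0, 0, 1, 0]
  [0, 0, 0, 1]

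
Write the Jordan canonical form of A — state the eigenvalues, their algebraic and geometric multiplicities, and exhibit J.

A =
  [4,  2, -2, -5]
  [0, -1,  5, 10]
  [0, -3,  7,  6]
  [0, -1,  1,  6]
J_3(4) ⊕ J_1(4)

The characteristic polynomial is
  det(x·I − A) = x^4 - 16*x^3 + 96*x^2 - 256*x + 256 = (x - 4)^4

Eigenvalues and multiplicities (the geometric multiplicity of λ is n − rank(A − λI), which equals the number of Jordan blocks for λ):
  λ = 4: algebraic multiplicity = 4, geometric multiplicity = 2

Determining the block sizes for each eigenvalue:
  λ = 4: with am = 4 and gm = 2, the partition is not yet determined (e.g. several partitions of 4 into 2 parts exist). Let N = A − (4)·I. Computing rank(N^1) = 2, rank(N^2) = 1, rank(N^3) = 0; the number of blocks of size ≥ j is rank(N^{j−1}) − rank(N^j), giving [2, 1, 1]. So we have 1 block(s) of size 3, 1 block(s) of size 1 → block sizes [3, 1]

Assembling the blocks gives a Jordan form
J =
  [4, 1, 0, 0]
  [0, 4, 1, 0]
  [0, 0, 4, 0]
  [0, 0, 0, 4]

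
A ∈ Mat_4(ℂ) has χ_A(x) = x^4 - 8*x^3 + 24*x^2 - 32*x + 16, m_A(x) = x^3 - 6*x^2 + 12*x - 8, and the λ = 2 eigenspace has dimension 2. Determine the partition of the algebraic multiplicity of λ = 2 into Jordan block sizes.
Block sizes for λ = 2: [3, 1]

Step 1 — from the characteristic polynomial, algebraic multiplicity of λ = 2 is 4. From dim ker(A − (2)·I) = 2, there are exactly 2 Jordan blocks for λ = 2.
Step 2 — from the minimal polynomial, the factor (x − 2)^3 tells us the largest block for λ = 2 has size 3.
Step 3 — with total size 4, 2 blocks, and largest block 3, the block sizes (in nonincreasing order) are [3, 1].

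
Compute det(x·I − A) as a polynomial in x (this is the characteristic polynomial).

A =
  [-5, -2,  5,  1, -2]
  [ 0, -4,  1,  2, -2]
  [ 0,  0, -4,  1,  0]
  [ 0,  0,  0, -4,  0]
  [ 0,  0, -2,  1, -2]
x^5 + 19*x^4 + 142*x^3 + 520*x^2 + 928*x + 640

Expanding det(x·I − A) (e.g. by cofactor expansion or by noting that A is similar to its Jordan form J, which has the same characteristic polynomial as A) gives
  χ_A(x) = x^5 + 19*x^4 + 142*x^3 + 520*x^2 + 928*x + 640
which factors as (x + 2)*(x + 4)^3*(x + 5). The eigenvalues (with algebraic multiplicities) are λ = -5 with multiplicity 1, λ = -4 with multiplicity 3, λ = -2 with multiplicity 1.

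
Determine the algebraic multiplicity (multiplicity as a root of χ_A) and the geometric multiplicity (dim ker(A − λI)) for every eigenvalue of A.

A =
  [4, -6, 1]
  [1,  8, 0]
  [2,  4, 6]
λ = 6: alg = 3, geom = 1

Step 1 — factor the characteristic polynomial to read off the algebraic multiplicities:
  χ_A(x) = (x - 6)^3

Step 2 — compute geometric multiplicities via the rank-nullity identity g(λ) = n − rank(A − λI):
  rank(A − (6)·I) = 2, so dim ker(A − (6)·I) = n − 2 = 1

Summary:
  λ = 6: algebraic multiplicity = 3, geometric multiplicity = 1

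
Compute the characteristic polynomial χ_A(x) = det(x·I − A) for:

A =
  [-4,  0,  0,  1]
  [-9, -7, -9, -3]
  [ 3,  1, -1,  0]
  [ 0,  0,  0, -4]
x^4 + 16*x^3 + 96*x^2 + 256*x + 256

Expanding det(x·I − A) (e.g. by cofactor expansion or by noting that A is similar to its Jordan form J, which has the same characteristic polynomial as A) gives
  χ_A(x) = x^4 + 16*x^3 + 96*x^2 + 256*x + 256
which factors as (x + 4)^4. The eigenvalues (with algebraic multiplicities) are λ = -4 with multiplicity 4.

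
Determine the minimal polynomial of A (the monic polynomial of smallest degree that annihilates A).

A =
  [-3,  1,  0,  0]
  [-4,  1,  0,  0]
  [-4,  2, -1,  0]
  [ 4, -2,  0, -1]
x^2 + 2*x + 1

The characteristic polynomial is χ_A(x) = (x + 1)^4, so the eigenvalues are known. The minimal polynomial is
  m_A(x) = Π_λ (x − λ)^{k_λ}
where k_λ is the size of the *largest* Jordan block for λ (equivalently, the smallest k with (A − λI)^k v = 0 for every generalised eigenvector v of λ).

  λ = -1: largest Jordan block has size 2, contributing (x + 1)^2

So m_A(x) = (x + 1)^2 = x^2 + 2*x + 1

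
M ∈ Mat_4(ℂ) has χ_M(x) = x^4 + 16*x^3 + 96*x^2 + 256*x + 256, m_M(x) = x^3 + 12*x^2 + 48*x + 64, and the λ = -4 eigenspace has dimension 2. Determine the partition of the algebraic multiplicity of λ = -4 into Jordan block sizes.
Block sizes for λ = -4: [3, 1]

Step 1 — from the characteristic polynomial, algebraic multiplicity of λ = -4 is 4. From dim ker(M − (-4)·I) = 2, there are exactly 2 Jordan blocks for λ = -4.
Step 2 — from the minimal polynomial, the factor (x + 4)^3 tells us the largest block for λ = -4 has size 3.
Step 3 — with total size 4, 2 blocks, and largest block 3, the block sizes (in nonincreasing order) are [3, 1].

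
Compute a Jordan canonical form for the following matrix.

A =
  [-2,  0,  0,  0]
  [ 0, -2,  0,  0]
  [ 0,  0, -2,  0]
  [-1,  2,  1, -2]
J_2(-2) ⊕ J_1(-2) ⊕ J_1(-2)

The characteristic polynomial is
  det(x·I − A) = x^4 + 8*x^3 + 24*x^2 + 32*x + 16 = (x + 2)^4

Eigenvalues and multiplicities (the geometric multiplicity of λ is n − rank(A − λI), which equals the number of Jordan blocks for λ):
  λ = -2: algebraic multiplicity = 4, geometric multiplicity = 3

Determining the block sizes for each eigenvalue:
  λ = -2: 3 blocks summing to 4 forces exactly one block of size 2 and the rest size 1 → block sizes [2, 1, 1]

Assembling the blocks gives a Jordan form
J =
  [-2,  1,  0,  0]
  [ 0, -2,  0,  0]
  [ 0,  0, -2,  0]
  [ 0,  0,  0, -2]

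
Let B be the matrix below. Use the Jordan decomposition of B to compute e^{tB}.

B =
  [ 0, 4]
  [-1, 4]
e^{tB} =
  [-2*t*exp(2*t) + exp(2*t), 4*t*exp(2*t)]
  [-t*exp(2*t), 2*t*exp(2*t) + exp(2*t)]

Strategy: write B = P · J · P⁻¹ where J is a Jordan canonical form, so e^{tB} = P · e^{tJ} · P⁻¹, and e^{tJ} can be computed block-by-block.

B has Jordan form
J =
  [2, 1]
  [0, 2]
(up to reordering of blocks).

Per-block formulas:
  For a 2×2 Jordan block J_2(2): exp(t · J_2(2)) = e^(2t)·(I + t·N), where N is the 2×2 nilpotent shift.

After assembling e^{tJ} and conjugating by P, we get:

e^{tB} =
  [-2*t*exp(2*t) + exp(2*t), 4*t*exp(2*t)]
  [-t*exp(2*t), 2*t*exp(2*t) + exp(2*t)]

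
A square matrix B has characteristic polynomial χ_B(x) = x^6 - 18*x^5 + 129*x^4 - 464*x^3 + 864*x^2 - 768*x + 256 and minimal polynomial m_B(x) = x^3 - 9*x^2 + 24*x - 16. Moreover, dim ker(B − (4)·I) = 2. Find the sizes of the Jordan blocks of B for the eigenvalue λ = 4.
Block sizes for λ = 4: [2, 2]

Step 1 — from the characteristic polynomial, algebraic multiplicity of λ = 4 is 4. From dim ker(B − (4)·I) = 2, there are exactly 2 Jordan blocks for λ = 4.
Step 2 — from the minimal polynomial, the factor (x − 4)^2 tells us the largest block for λ = 4 has size 2.
Step 3 — with total size 4, 2 blocks, and largest block 2, the block sizes (in nonincreasing order) are [2, 2].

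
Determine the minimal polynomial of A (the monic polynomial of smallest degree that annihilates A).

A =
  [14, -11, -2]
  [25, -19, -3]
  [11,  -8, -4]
x^3 + 9*x^2 + 27*x + 27

The characteristic polynomial is χ_A(x) = (x + 3)^3, so the eigenvalues are known. The minimal polynomial is
  m_A(x) = Π_λ (x − λ)^{k_λ}
where k_λ is the size of the *largest* Jordan block for λ (equivalently, the smallest k with (A − λI)^k v = 0 for every generalised eigenvector v of λ).

  λ = -3: largest Jordan block has size 3, contributing (x + 3)^3

So m_A(x) = (x + 3)^3 = x^3 + 9*x^2 + 27*x + 27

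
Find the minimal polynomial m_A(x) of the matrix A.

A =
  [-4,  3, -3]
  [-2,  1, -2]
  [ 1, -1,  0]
x^2 + 2*x + 1

The characteristic polynomial is χ_A(x) = (x + 1)^3, so the eigenvalues are known. The minimal polynomial is
  m_A(x) = Π_λ (x − λ)^{k_λ}
where k_λ is the size of the *largest* Jordan block for λ (equivalently, the smallest k with (A − λI)^k v = 0 for every generalised eigenvector v of λ).

  λ = -1: largest Jordan block has size 2, contributing (x + 1)^2

So m_A(x) = (x + 1)^2 = x^2 + 2*x + 1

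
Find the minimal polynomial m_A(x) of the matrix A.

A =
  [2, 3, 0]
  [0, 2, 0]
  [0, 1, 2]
x^2 - 4*x + 4

The characteristic polynomial is χ_A(x) = (x - 2)^3, so the eigenvalues are known. The minimal polynomial is
  m_A(x) = Π_λ (x − λ)^{k_λ}
where k_λ is the size of the *largest* Jordan block for λ (equivalently, the smallest k with (A − λI)^k v = 0 for every generalised eigenvector v of λ).

  λ = 2: largest Jordan block has size 2, contributing (x − 2)^2

So m_A(x) = (x - 2)^2 = x^2 - 4*x + 4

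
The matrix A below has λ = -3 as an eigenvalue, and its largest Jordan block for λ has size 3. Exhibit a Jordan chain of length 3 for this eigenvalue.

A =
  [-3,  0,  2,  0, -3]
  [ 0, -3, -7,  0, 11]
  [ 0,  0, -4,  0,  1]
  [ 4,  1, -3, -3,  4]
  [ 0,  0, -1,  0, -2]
A Jordan chain for λ = -3 of length 3:
v_1 = (1, -4, 0, 0, 0)ᵀ
v_2 = (2, -7, -1, -3, -1)ᵀ
v_3 = (0, 0, 1, 0, 0)ᵀ

Let N = A − (-3)·I. We want v_3 with N^3 v_3 = 0 but N^2 v_3 ≠ 0; then v_{j-1} := N · v_j for j = 3, …, 2.

Pick v_3 = (0, 0, 1, 0, 0)ᵀ.
Then v_2 = N · v_3 = (2, -7, -1, -3, -1)ᵀ.
Then v_1 = N · v_2 = (1, -4, 0, 0, 0)ᵀ.

Sanity check: (A − (-3)·I) v_1 = (0, 0, 0, 0, 0)ᵀ = 0. ✓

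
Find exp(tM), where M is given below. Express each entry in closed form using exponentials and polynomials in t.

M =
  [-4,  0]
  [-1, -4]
e^{tM} =
  [exp(-4*t), 0]
  [-t*exp(-4*t), exp(-4*t)]

Strategy: write M = P · J · P⁻¹ where J is a Jordan canonical form, so e^{tM} = P · e^{tJ} · P⁻¹, and e^{tJ} can be computed block-by-block.

M has Jordan form
J =
  [-4,  1]
  [ 0, -4]
(up to reordering of blocks).

Per-block formulas:
  For a 2×2 Jordan block J_2(-4): exp(t · J_2(-4)) = e^(-4t)·(I + t·N), where N is the 2×2 nilpotent shift.

After assembling e^{tJ} and conjugating by P, we get:

e^{tM} =
  [exp(-4*t), 0]
  [-t*exp(-4*t), exp(-4*t)]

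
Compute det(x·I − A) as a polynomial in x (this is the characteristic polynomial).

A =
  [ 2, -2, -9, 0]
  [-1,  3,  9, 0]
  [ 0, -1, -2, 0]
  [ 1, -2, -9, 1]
x^4 - 4*x^3 + 6*x^2 - 4*x + 1

Expanding det(x·I − A) (e.g. by cofactor expansion or by noting that A is similar to its Jordan form J, which has the same characteristic polynomial as A) gives
  χ_A(x) = x^4 - 4*x^3 + 6*x^2 - 4*x + 1
which factors as (x - 1)^4. The eigenvalues (with algebraic multiplicities) are λ = 1 with multiplicity 4.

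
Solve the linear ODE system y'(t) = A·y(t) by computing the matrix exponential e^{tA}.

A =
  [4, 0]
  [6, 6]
e^{tA} =
  [exp(4*t), 0]
  [3*exp(6*t) - 3*exp(4*t), exp(6*t)]

Strategy: write A = P · J · P⁻¹ where J is a Jordan canonical form, so e^{tA} = P · e^{tJ} · P⁻¹, and e^{tJ} can be computed block-by-block.

A has Jordan form
J =
  [4, 0]
  [0, 6]
(up to reordering of blocks).

Per-block formulas:
  For a 1×1 block at λ = 6: exp(t · [6]) = [e^(6t)].
  For a 1×1 block at λ = 4: exp(t · [4]) = [e^(4t)].

After assembling e^{tJ} and conjugating by P, we get:

e^{tA} =
  [exp(4*t), 0]
  [3*exp(6*t) - 3*exp(4*t), exp(6*t)]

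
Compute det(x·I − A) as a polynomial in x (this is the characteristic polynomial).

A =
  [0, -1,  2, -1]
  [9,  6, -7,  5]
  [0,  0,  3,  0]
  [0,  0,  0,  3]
x^4 - 12*x^3 + 54*x^2 - 108*x + 81

Expanding det(x·I − A) (e.g. by cofactor expansion or by noting that A is similar to its Jordan form J, which has the same characteristic polynomial as A) gives
  χ_A(x) = x^4 - 12*x^3 + 54*x^2 - 108*x + 81
which factors as (x - 3)^4. The eigenvalues (with algebraic multiplicities) are λ = 3 with multiplicity 4.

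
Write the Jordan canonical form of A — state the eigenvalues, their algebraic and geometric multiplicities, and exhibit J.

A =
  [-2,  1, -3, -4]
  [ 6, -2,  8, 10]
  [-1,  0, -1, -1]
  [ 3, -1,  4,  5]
J_3(0) ⊕ J_1(0)

The characteristic polynomial is
  det(x·I − A) = x^4

Eigenvalues and multiplicities (the geometric multiplicity of λ is n − rank(A − λI), which equals the number of Jordan blocks for λ):
  λ = 0: algebraic multiplicity = 4, geometric multiplicity = 2

Determining the block sizes for each eigenvalue:
  λ = 0: with am = 4 and gm = 2, the partition is not yet determined (e.g. several partitions of 4 into 2 parts exist). Let N = A − (0)·I. Computing rank(N^1) = 2, rank(N^2) = 1, rank(N^3) = 0; the number of blocks of size ≥ j is rank(N^{j−1}) − rank(N^j), giving [2, 1, 1]. So we have 1 block(s) of size 3, 1 block(s) of size 1 → block sizes [3, 1]

Assembling the blocks gives a Jordan form
J =
  [0, 1, 0, 0]
  [0, 0, 1, 0]
  [0, 0, 0, 0]
  [0, 0, 0, 0]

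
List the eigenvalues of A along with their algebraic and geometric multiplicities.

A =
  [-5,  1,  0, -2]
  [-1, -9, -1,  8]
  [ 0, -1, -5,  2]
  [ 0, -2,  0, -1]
λ = -5: alg = 4, geom = 2

Step 1 — factor the characteristic polynomial to read off the algebraic multiplicities:
  χ_A(x) = (x + 5)^4

Step 2 — compute geometric multiplicities via the rank-nullity identity g(λ) = n − rank(A − λI):
  rank(A − (-5)·I) = 2, so dim ker(A − (-5)·I) = n − 2 = 2

Summary:
  λ = -5: algebraic multiplicity = 4, geometric multiplicity = 2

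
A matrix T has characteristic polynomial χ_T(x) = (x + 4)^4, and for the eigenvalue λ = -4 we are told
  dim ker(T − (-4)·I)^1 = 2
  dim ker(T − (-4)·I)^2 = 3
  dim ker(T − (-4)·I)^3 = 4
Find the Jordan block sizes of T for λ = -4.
Block sizes for λ = -4: [3, 1]

From the dimensions of kernels of powers, the number of Jordan blocks of size at least j is d_j − d_{j−1} where d_j = dim ker(N^j) (with d_0 = 0). Computing the differences gives [2, 1, 1].
The number of blocks of size exactly k is (#blocks of size ≥ k) − (#blocks of size ≥ k + 1), so the partition is: 1 block(s) of size 1, 1 block(s) of size 3.
In nonincreasing order the block sizes are [3, 1].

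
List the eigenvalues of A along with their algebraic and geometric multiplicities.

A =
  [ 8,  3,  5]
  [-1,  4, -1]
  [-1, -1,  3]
λ = 5: alg = 3, geom = 1

Step 1 — factor the characteristic polynomial to read off the algebraic multiplicities:
  χ_A(x) = (x - 5)^3

Step 2 — compute geometric multiplicities via the rank-nullity identity g(λ) = n − rank(A − λI):
  rank(A − (5)·I) = 2, so dim ker(A − (5)·I) = n − 2 = 1

Summary:
  λ = 5: algebraic multiplicity = 3, geometric multiplicity = 1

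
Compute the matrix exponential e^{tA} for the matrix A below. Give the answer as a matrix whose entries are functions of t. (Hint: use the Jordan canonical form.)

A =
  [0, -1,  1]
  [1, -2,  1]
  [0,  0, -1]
e^{tA} =
  [t*exp(-t) + exp(-t), -t*exp(-t), t*exp(-t)]
  [t*exp(-t), -t*exp(-t) + exp(-t), t*exp(-t)]
  [0, 0, exp(-t)]

Strategy: write A = P · J · P⁻¹ where J is a Jordan canonical form, so e^{tA} = P · e^{tJ} · P⁻¹, and e^{tJ} can be computed block-by-block.

A has Jordan form
J =
  [-1,  1,  0]
  [ 0, -1,  0]
  [ 0,  0, -1]
(up to reordering of blocks).

Per-block formulas:
  For a 2×2 Jordan block J_2(-1): exp(t · J_2(-1)) = e^(-1t)·(I + t·N), where N is the 2×2 nilpotent shift.
  For a 1×1 block at λ = -1: exp(t · [-1]) = [e^(-1t)].

After assembling e^{tJ} and conjugating by P, we get:

e^{tA} =
  [t*exp(-t) + exp(-t), -t*exp(-t), t*exp(-t)]
  [t*exp(-t), -t*exp(-t) + exp(-t), t*exp(-t)]
  [0, 0, exp(-t)]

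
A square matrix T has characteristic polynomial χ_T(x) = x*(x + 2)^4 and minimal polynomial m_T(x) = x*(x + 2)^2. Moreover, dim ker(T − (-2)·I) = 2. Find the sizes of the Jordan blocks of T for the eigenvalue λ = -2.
Block sizes for λ = -2: [2, 2]

Step 1 — from the characteristic polynomial, algebraic multiplicity of λ = -2 is 4. From dim ker(T − (-2)·I) = 2, there are exactly 2 Jordan blocks for λ = -2.
Step 2 — from the minimal polynomial, the factor (x + 2)^2 tells us the largest block for λ = -2 has size 2.
Step 3 — with total size 4, 2 blocks, and largest block 2, the block sizes (in nonincreasing order) are [2, 2].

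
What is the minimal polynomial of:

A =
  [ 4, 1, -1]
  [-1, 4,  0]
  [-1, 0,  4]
x^3 - 12*x^2 + 48*x - 64

The characteristic polynomial is χ_A(x) = (x - 4)^3, so the eigenvalues are known. The minimal polynomial is
  m_A(x) = Π_λ (x − λ)^{k_λ}
where k_λ is the size of the *largest* Jordan block for λ (equivalently, the smallest k with (A − λI)^k v = 0 for every generalised eigenvector v of λ).

  λ = 4: largest Jordan block has size 3, contributing (x − 4)^3

So m_A(x) = (x - 4)^3 = x^3 - 12*x^2 + 48*x - 64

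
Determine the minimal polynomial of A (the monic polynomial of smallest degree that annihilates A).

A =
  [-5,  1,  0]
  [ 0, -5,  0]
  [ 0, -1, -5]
x^2 + 10*x + 25

The characteristic polynomial is χ_A(x) = (x + 5)^3, so the eigenvalues are known. The minimal polynomial is
  m_A(x) = Π_λ (x − λ)^{k_λ}
where k_λ is the size of the *largest* Jordan block for λ (equivalently, the smallest k with (A − λI)^k v = 0 for every generalised eigenvector v of λ).

  λ = -5: largest Jordan block has size 2, contributing (x + 5)^2

So m_A(x) = (x + 5)^2 = x^2 + 10*x + 25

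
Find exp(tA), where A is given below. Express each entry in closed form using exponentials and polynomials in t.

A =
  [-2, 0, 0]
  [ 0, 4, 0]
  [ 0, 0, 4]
e^{tA} =
  [exp(-2*t), 0, 0]
  [0, exp(4*t), 0]
  [0, 0, exp(4*t)]

Strategy: write A = P · J · P⁻¹ where J is a Jordan canonical form, so e^{tA} = P · e^{tJ} · P⁻¹, and e^{tJ} can be computed block-by-block.

A has Jordan form
J =
  [-2, 0, 0]
  [ 0, 4, 0]
  [ 0, 0, 4]
(up to reordering of blocks).

Per-block formulas:
  For a 1×1 block at λ = -2: exp(t · [-2]) = [e^(-2t)].
  For a 1×1 block at λ = 4: exp(t · [4]) = [e^(4t)].

After assembling e^{tJ} and conjugating by P, we get:

e^{tA} =
  [exp(-2*t), 0, 0]
  [0, exp(4*t), 0]
  [0, 0, exp(4*t)]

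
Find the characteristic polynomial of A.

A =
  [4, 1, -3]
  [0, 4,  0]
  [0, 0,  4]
x^3 - 12*x^2 + 48*x - 64

Expanding det(x·I − A) (e.g. by cofactor expansion or by noting that A is similar to its Jordan form J, which has the same characteristic polynomial as A) gives
  χ_A(x) = x^3 - 12*x^2 + 48*x - 64
which factors as (x - 4)^3. The eigenvalues (with algebraic multiplicities) are λ = 4 with multiplicity 3.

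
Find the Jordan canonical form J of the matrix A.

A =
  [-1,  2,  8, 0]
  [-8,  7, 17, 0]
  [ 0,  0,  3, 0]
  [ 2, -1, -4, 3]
J_3(3) ⊕ J_1(3)

The characteristic polynomial is
  det(x·I − A) = x^4 - 12*x^3 + 54*x^2 - 108*x + 81 = (x - 3)^4

Eigenvalues and multiplicities (the geometric multiplicity of λ is n − rank(A − λI), which equals the number of Jordan blocks for λ):
  λ = 3: algebraic multiplicity = 4, geometric multiplicity = 2

Determining the block sizes for each eigenvalue:
  λ = 3: with am = 4 and gm = 2, the partition is not yet determined (e.g. several partitions of 4 into 2 parts exist). Let N = A − (3)·I. Computing rank(N^1) = 2, rank(N^2) = 1, rank(N^3) = 0; the number of blocks of size ≥ j is rank(N^{j−1}) − rank(N^j), giving [2, 1, 1]. So we have 1 block(s) of size 3, 1 block(s) of size 1 → block sizes [3, 1]

Assembling the blocks gives a Jordan form
J =
  [3, 1, 0, 0]
  [0, 3, 1, 0]
  [0, 0, 3, 0]
  [0, 0, 0, 3]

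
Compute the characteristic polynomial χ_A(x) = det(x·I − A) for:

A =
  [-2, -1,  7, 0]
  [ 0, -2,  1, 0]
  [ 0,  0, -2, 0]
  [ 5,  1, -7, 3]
x^4 + 3*x^3 - 6*x^2 - 28*x - 24

Expanding det(x·I − A) (e.g. by cofactor expansion or by noting that A is similar to its Jordan form J, which has the same characteristic polynomial as A) gives
  χ_A(x) = x^4 + 3*x^3 - 6*x^2 - 28*x - 24
which factors as (x - 3)*(x + 2)^3. The eigenvalues (with algebraic multiplicities) are λ = -2 with multiplicity 3, λ = 3 with multiplicity 1.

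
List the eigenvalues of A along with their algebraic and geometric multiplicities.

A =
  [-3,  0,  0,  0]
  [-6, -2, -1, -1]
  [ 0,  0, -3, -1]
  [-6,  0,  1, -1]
λ = -3: alg = 1, geom = 1; λ = -2: alg = 3, geom = 2

Step 1 — factor the characteristic polynomial to read off the algebraic multiplicities:
  χ_A(x) = (x + 2)^3*(x + 3)

Step 2 — compute geometric multiplicities via the rank-nullity identity g(λ) = n − rank(A − λI):
  rank(A − (-3)·I) = 3, so dim ker(A − (-3)·I) = n − 3 = 1
  rank(A − (-2)·I) = 2, so dim ker(A − (-2)·I) = n − 2 = 2

Summary:
  λ = -3: algebraic multiplicity = 1, geometric multiplicity = 1
  λ = -2: algebraic multiplicity = 3, geometric multiplicity = 2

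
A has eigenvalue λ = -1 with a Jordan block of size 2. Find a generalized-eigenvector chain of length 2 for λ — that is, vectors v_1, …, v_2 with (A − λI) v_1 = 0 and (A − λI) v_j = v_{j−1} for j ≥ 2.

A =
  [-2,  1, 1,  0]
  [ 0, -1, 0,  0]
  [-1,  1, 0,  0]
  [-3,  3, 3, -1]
A Jordan chain for λ = -1 of length 2:
v_1 = (-1, 0, -1, -3)ᵀ
v_2 = (1, 0, 0, 0)ᵀ

Let N = A − (-1)·I. We want v_2 with N^2 v_2 = 0 but N^1 v_2 ≠ 0; then v_{j-1} := N · v_j for j = 2, …, 2.

Pick v_2 = (1, 0, 0, 0)ᵀ.
Then v_1 = N · v_2 = (-1, 0, -1, -3)ᵀ.

Sanity check: (A − (-1)·I) v_1 = (0, 0, 0, 0)ᵀ = 0. ✓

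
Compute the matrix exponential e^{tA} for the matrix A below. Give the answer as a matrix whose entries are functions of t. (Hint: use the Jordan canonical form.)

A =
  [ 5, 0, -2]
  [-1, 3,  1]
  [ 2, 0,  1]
e^{tA} =
  [2*t*exp(3*t) + exp(3*t), 0, -2*t*exp(3*t)]
  [-t*exp(3*t), exp(3*t), t*exp(3*t)]
  [2*t*exp(3*t), 0, -2*t*exp(3*t) + exp(3*t)]

Strategy: write A = P · J · P⁻¹ where J is a Jordan canonical form, so e^{tA} = P · e^{tJ} · P⁻¹, and e^{tJ} can be computed block-by-block.

A has Jordan form
J =
  [3, 1, 0]
  [0, 3, 0]
  [0, 0, 3]
(up to reordering of blocks).

Per-block formulas:
  For a 1×1 block at λ = 3: exp(t · [3]) = [e^(3t)].
  For a 2×2 Jordan block J_2(3): exp(t · J_2(3)) = e^(3t)·(I + t·N), where N is the 2×2 nilpotent shift.

After assembling e^{tJ} and conjugating by P, we get:

e^{tA} =
  [2*t*exp(3*t) + exp(3*t), 0, -2*t*exp(3*t)]
  [-t*exp(3*t), exp(3*t), t*exp(3*t)]
  [2*t*exp(3*t), 0, -2*t*exp(3*t) + exp(3*t)]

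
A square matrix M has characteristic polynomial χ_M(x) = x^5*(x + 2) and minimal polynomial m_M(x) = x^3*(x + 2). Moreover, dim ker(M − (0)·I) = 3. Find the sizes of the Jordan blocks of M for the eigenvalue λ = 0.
Block sizes for λ = 0: [3, 1, 1]

Step 1 — from the characteristic polynomial, algebraic multiplicity of λ = 0 is 5. From dim ker(M − (0)·I) = 3, there are exactly 3 Jordan blocks for λ = 0.
Step 2 — from the minimal polynomial, the factor (x − 0)^3 tells us the largest block for λ = 0 has size 3.
Step 3 — with total size 5, 3 blocks, and largest block 3, the block sizes (in nonincreasing order) are [3, 1, 1].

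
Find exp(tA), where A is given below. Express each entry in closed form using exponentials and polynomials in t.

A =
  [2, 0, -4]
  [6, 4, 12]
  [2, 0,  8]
e^{tA} =
  [-exp(6*t) + 2*exp(4*t), 0, -2*exp(6*t) + 2*exp(4*t)]
  [3*exp(6*t) - 3*exp(4*t), exp(4*t), 6*exp(6*t) - 6*exp(4*t)]
  [exp(6*t) - exp(4*t), 0, 2*exp(6*t) - exp(4*t)]

Strategy: write A = P · J · P⁻¹ where J is a Jordan canonical form, so e^{tA} = P · e^{tJ} · P⁻¹, and e^{tJ} can be computed block-by-block.

A has Jordan form
J =
  [4, 0, 0]
  [0, 4, 0]
  [0, 0, 6]
(up to reordering of blocks).

Per-block formulas:
  For a 1×1 block at λ = 4: exp(t · [4]) = [e^(4t)].
  For a 1×1 block at λ = 6: exp(t · [6]) = [e^(6t)].

After assembling e^{tJ} and conjugating by P, we get:

e^{tA} =
  [-exp(6*t) + 2*exp(4*t), 0, -2*exp(6*t) + 2*exp(4*t)]
  [3*exp(6*t) - 3*exp(4*t), exp(4*t), 6*exp(6*t) - 6*exp(4*t)]
  [exp(6*t) - exp(4*t), 0, 2*exp(6*t) - exp(4*t)]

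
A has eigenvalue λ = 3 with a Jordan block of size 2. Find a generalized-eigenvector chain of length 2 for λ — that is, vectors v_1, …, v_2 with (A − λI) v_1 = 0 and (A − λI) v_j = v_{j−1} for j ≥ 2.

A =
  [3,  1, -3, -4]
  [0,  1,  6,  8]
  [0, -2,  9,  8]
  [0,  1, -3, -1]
A Jordan chain for λ = 3 of length 2:
v_1 = (1, -2, -2, 1)ᵀ
v_2 = (0, 1, 0, 0)ᵀ

Let N = A − (3)·I. We want v_2 with N^2 v_2 = 0 but N^1 v_2 ≠ 0; then v_{j-1} := N · v_j for j = 2, …, 2.

Pick v_2 = (0, 1, 0, 0)ᵀ.
Then v_1 = N · v_2 = (1, -2, -2, 1)ᵀ.

Sanity check: (A − (3)·I) v_1 = (0, 0, 0, 0)ᵀ = 0. ✓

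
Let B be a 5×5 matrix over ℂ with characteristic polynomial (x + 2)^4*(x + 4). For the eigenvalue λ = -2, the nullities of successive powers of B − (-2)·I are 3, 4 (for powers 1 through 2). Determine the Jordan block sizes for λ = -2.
Block sizes for λ = -2: [2, 1, 1]

From the dimensions of kernels of powers, the number of Jordan blocks of size at least j is d_j − d_{j−1} where d_j = dim ker(N^j) (with d_0 = 0). Computing the differences gives [3, 1].
The number of blocks of size exactly k is (#blocks of size ≥ k) − (#blocks of size ≥ k + 1), so the partition is: 2 block(s) of size 1, 1 block(s) of size 2.
In nonincreasing order the block sizes are [2, 1, 1].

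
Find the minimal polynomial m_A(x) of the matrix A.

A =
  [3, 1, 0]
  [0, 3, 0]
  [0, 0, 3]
x^2 - 6*x + 9

The characteristic polynomial is χ_A(x) = (x - 3)^3, so the eigenvalues are known. The minimal polynomial is
  m_A(x) = Π_λ (x − λ)^{k_λ}
where k_λ is the size of the *largest* Jordan block for λ (equivalently, the smallest k with (A − λI)^k v = 0 for every generalised eigenvector v of λ).

  λ = 3: largest Jordan block has size 2, contributing (x − 3)^2

So m_A(x) = (x - 3)^2 = x^2 - 6*x + 9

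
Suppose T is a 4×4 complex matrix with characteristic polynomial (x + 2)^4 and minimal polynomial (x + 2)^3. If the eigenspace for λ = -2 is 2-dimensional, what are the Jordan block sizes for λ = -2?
Block sizes for λ = -2: [3, 1]

Step 1 — from the characteristic polynomial, algebraic multiplicity of λ = -2 is 4. From dim ker(T − (-2)·I) = 2, there are exactly 2 Jordan blocks for λ = -2.
Step 2 — from the minimal polynomial, the factor (x + 2)^3 tells us the largest block for λ = -2 has size 3.
Step 3 — with total size 4, 2 blocks, and largest block 3, the block sizes (in nonincreasing order) are [3, 1].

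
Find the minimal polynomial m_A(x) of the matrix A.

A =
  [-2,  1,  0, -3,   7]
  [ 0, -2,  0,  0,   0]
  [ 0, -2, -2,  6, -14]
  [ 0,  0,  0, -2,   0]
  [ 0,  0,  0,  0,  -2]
x^2 + 4*x + 4

The characteristic polynomial is χ_A(x) = (x + 2)^5, so the eigenvalues are known. The minimal polynomial is
  m_A(x) = Π_λ (x − λ)^{k_λ}
where k_λ is the size of the *largest* Jordan block for λ (equivalently, the smallest k with (A − λI)^k v = 0 for every generalised eigenvector v of λ).

  λ = -2: largest Jordan block has size 2, contributing (x + 2)^2

So m_A(x) = (x + 2)^2 = x^2 + 4*x + 4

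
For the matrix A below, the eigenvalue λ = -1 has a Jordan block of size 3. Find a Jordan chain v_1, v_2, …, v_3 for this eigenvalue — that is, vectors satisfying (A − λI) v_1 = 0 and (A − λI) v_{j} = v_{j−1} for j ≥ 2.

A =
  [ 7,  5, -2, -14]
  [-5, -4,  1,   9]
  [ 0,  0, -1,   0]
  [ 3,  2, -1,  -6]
A Jordan chain for λ = -1 of length 3:
v_1 = (-3, 2, 0, -1)ᵀ
v_2 = (8, -5, 0, 3)ᵀ
v_3 = (1, 0, 0, 0)ᵀ

Let N = A − (-1)·I. We want v_3 with N^3 v_3 = 0 but N^2 v_3 ≠ 0; then v_{j-1} := N · v_j for j = 3, …, 2.

Pick v_3 = (1, 0, 0, 0)ᵀ.
Then v_2 = N · v_3 = (8, -5, 0, 3)ᵀ.
Then v_1 = N · v_2 = (-3, 2, 0, -1)ᵀ.

Sanity check: (A − (-1)·I) v_1 = (0, 0, 0, 0)ᵀ = 0. ✓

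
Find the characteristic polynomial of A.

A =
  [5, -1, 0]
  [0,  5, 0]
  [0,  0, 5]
x^3 - 15*x^2 + 75*x - 125

Expanding det(x·I − A) (e.g. by cofactor expansion or by noting that A is similar to its Jordan form J, which has the same characteristic polynomial as A) gives
  χ_A(x) = x^3 - 15*x^2 + 75*x - 125
which factors as (x - 5)^3. The eigenvalues (with algebraic multiplicities) are λ = 5 with multiplicity 3.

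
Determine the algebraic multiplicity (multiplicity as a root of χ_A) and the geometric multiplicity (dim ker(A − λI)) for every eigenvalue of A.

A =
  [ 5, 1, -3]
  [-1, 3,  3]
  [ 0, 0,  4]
λ = 4: alg = 3, geom = 2

Step 1 — factor the characteristic polynomial to read off the algebraic multiplicities:
  χ_A(x) = (x - 4)^3

Step 2 — compute geometric multiplicities via the rank-nullity identity g(λ) = n − rank(A − λI):
  rank(A − (4)·I) = 1, so dim ker(A − (4)·I) = n − 1 = 2

Summary:
  λ = 4: algebraic multiplicity = 3, geometric multiplicity = 2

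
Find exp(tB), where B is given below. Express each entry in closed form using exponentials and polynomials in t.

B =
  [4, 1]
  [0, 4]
e^{tB} =
  [exp(4*t), t*exp(4*t)]
  [0, exp(4*t)]

Strategy: write B = P · J · P⁻¹ where J is a Jordan canonical form, so e^{tB} = P · e^{tJ} · P⁻¹, and e^{tJ} can be computed block-by-block.

B has Jordan form
J =
  [4, 1]
  [0, 4]
(up to reordering of blocks).

Per-block formulas:
  For a 2×2 Jordan block J_2(4): exp(t · J_2(4)) = e^(4t)·(I + t·N), where N is the 2×2 nilpotent shift.

After assembling e^{tJ} and conjugating by P, we get:

e^{tB} =
  [exp(4*t), t*exp(4*t)]
  [0, exp(4*t)]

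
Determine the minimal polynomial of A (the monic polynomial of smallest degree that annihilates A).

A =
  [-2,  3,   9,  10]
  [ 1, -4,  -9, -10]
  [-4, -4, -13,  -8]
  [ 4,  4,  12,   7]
x^3 + 11*x^2 + 35*x + 25

The characteristic polynomial is χ_A(x) = (x + 1)^2*(x + 5)^2, so the eigenvalues are known. The minimal polynomial is
  m_A(x) = Π_λ (x − λ)^{k_λ}
where k_λ is the size of the *largest* Jordan block for λ (equivalently, the smallest k with (A − λI)^k v = 0 for every generalised eigenvector v of λ).

  λ = -5: largest Jordan block has size 2, contributing (x + 5)^2
  λ = -1: largest Jordan block has size 1, contributing (x + 1)

So m_A(x) = (x + 1)*(x + 5)^2 = x^3 + 11*x^2 + 35*x + 25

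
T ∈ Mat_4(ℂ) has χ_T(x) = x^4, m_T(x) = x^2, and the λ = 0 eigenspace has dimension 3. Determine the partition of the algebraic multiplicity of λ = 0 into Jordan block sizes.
Block sizes for λ = 0: [2, 1, 1]

Step 1 — from the characteristic polynomial, algebraic multiplicity of λ = 0 is 4. From dim ker(T − (0)·I) = 3, there are exactly 3 Jordan blocks for λ = 0.
Step 2 — from the minimal polynomial, the factor (x − 0)^2 tells us the largest block for λ = 0 has size 2.
Step 3 — with total size 4, 3 blocks, and largest block 2, the block sizes (in nonincreasing order) are [2, 1, 1].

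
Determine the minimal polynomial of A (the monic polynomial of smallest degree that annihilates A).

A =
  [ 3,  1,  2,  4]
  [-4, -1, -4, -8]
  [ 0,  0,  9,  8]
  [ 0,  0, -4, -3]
x^3 - 7*x^2 + 11*x - 5

The characteristic polynomial is χ_A(x) = (x - 5)*(x - 1)^3, so the eigenvalues are known. The minimal polynomial is
  m_A(x) = Π_λ (x − λ)^{k_λ}
where k_λ is the size of the *largest* Jordan block for λ (equivalently, the smallest k with (A − λI)^k v = 0 for every generalised eigenvector v of λ).

  λ = 1: largest Jordan block has size 2, contributing (x − 1)^2
  λ = 5: largest Jordan block has size 1, contributing (x − 5)

So m_A(x) = (x - 5)*(x - 1)^2 = x^3 - 7*x^2 + 11*x - 5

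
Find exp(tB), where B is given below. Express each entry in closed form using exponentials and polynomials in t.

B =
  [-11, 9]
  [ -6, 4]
e^{tB} =
  [-2*exp(-2*t) + 3*exp(-5*t), 3*exp(-2*t) - 3*exp(-5*t)]
  [-2*exp(-2*t) + 2*exp(-5*t), 3*exp(-2*t) - 2*exp(-5*t)]

Strategy: write B = P · J · P⁻¹ where J is a Jordan canonical form, so e^{tB} = P · e^{tJ} · P⁻¹, and e^{tJ} can be computed block-by-block.

B has Jordan form
J =
  [-5,  0]
  [ 0, -2]
(up to reordering of blocks).

Per-block formulas:
  For a 1×1 block at λ = -5: exp(t · [-5]) = [e^(-5t)].
  For a 1×1 block at λ = -2: exp(t · [-2]) = [e^(-2t)].

After assembling e^{tJ} and conjugating by P, we get:

e^{tB} =
  [-2*exp(-2*t) + 3*exp(-5*t), 3*exp(-2*t) - 3*exp(-5*t)]
  [-2*exp(-2*t) + 2*exp(-5*t), 3*exp(-2*t) - 2*exp(-5*t)]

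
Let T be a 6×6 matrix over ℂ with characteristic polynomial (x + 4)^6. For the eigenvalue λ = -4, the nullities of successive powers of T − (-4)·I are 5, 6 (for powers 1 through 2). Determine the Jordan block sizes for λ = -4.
Block sizes for λ = -4: [2, 1, 1, 1, 1]

From the dimensions of kernels of powers, the number of Jordan blocks of size at least j is d_j − d_{j−1} where d_j = dim ker(N^j) (with d_0 = 0). Computing the differences gives [5, 1].
The number of blocks of size exactly k is (#blocks of size ≥ k) − (#blocks of size ≥ k + 1), so the partition is: 4 block(s) of size 1, 1 block(s) of size 2.
In nonincreasing order the block sizes are [2, 1, 1, 1, 1].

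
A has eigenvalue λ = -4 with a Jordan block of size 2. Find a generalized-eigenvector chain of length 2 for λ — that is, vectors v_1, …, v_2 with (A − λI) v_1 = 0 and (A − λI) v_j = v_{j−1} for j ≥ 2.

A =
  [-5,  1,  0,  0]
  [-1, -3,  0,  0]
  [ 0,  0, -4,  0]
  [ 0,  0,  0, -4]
A Jordan chain for λ = -4 of length 2:
v_1 = (-1, -1, 0, 0)ᵀ
v_2 = (1, 0, 0, 0)ᵀ

Let N = A − (-4)·I. We want v_2 with N^2 v_2 = 0 but N^1 v_2 ≠ 0; then v_{j-1} := N · v_j for j = 2, …, 2.

Pick v_2 = (1, 0, 0, 0)ᵀ.
Then v_1 = N · v_2 = (-1, -1, 0, 0)ᵀ.

Sanity check: (A − (-4)·I) v_1 = (0, 0, 0, 0)ᵀ = 0. ✓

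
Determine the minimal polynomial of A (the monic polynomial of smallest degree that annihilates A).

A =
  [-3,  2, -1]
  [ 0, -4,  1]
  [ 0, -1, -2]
x^3 + 9*x^2 + 27*x + 27

The characteristic polynomial is χ_A(x) = (x + 3)^3, so the eigenvalues are known. The minimal polynomial is
  m_A(x) = Π_λ (x − λ)^{k_λ}
where k_λ is the size of the *largest* Jordan block for λ (equivalently, the smallest k with (A − λI)^k v = 0 for every generalised eigenvector v of λ).

  λ = -3: largest Jordan block has size 3, contributing (x + 3)^3

So m_A(x) = (x + 3)^3 = x^3 + 9*x^2 + 27*x + 27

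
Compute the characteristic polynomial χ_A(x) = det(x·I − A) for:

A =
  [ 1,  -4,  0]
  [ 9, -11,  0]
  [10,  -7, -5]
x^3 + 15*x^2 + 75*x + 125

Expanding det(x·I − A) (e.g. by cofactor expansion or by noting that A is similar to its Jordan form J, which has the same characteristic polynomial as A) gives
  χ_A(x) = x^3 + 15*x^2 + 75*x + 125
which factors as (x + 5)^3. The eigenvalues (with algebraic multiplicities) are λ = -5 with multiplicity 3.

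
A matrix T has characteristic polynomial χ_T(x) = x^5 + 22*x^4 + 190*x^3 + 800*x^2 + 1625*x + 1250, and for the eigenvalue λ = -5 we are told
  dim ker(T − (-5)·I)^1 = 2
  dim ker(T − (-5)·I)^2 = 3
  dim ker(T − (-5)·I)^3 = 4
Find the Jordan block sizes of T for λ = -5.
Block sizes for λ = -5: [3, 1]

From the dimensions of kernels of powers, the number of Jordan blocks of size at least j is d_j − d_{j−1} where d_j = dim ker(N^j) (with d_0 = 0). Computing the differences gives [2, 1, 1].
The number of blocks of size exactly k is (#blocks of size ≥ k) − (#blocks of size ≥ k + 1), so the partition is: 1 block(s) of size 1, 1 block(s) of size 3.
In nonincreasing order the block sizes are [3, 1].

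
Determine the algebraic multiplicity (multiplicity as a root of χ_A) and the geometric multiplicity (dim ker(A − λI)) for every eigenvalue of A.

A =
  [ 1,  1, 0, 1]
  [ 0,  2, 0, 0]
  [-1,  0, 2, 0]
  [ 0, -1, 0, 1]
λ = 1: alg = 2, geom = 1; λ = 2: alg = 2, geom = 2

Step 1 — factor the characteristic polynomial to read off the algebraic multiplicities:
  χ_A(x) = (x - 2)^2*(x - 1)^2

Step 2 — compute geometric multiplicities via the rank-nullity identity g(λ) = n − rank(A − λI):
  rank(A − (1)·I) = 3, so dim ker(A − (1)·I) = n − 3 = 1
  rank(A − (2)·I) = 2, so dim ker(A − (2)·I) = n − 2 = 2

Summary:
  λ = 1: algebraic multiplicity = 2, geometric multiplicity = 1
  λ = 2: algebraic multiplicity = 2, geometric multiplicity = 2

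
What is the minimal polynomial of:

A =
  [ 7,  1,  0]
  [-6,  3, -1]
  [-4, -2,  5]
x^3 - 15*x^2 + 75*x - 125

The characteristic polynomial is χ_A(x) = (x - 5)^3, so the eigenvalues are known. The minimal polynomial is
  m_A(x) = Π_λ (x − λ)^{k_λ}
where k_λ is the size of the *largest* Jordan block for λ (equivalently, the smallest k with (A − λI)^k v = 0 for every generalised eigenvector v of λ).

  λ = 5: largest Jordan block has size 3, contributing (x − 5)^3

So m_A(x) = (x - 5)^3 = x^3 - 15*x^2 + 75*x - 125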